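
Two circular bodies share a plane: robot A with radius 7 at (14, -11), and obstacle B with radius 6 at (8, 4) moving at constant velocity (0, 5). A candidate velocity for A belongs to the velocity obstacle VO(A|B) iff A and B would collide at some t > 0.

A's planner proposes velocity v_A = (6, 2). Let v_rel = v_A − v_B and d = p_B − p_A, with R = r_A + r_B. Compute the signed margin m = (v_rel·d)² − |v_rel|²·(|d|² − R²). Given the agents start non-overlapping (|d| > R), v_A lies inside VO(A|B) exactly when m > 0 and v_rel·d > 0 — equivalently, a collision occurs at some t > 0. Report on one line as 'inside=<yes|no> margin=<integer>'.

d = (-6, 15),  |d|² = 261;  R = 7+6 = 13,  c = 261−13² = 92
v_rel = (6, -3),  |v_rel|² = 45;  v_rel·d = (6)·(-6) + (-3)·(15) = -81
45·t² + 162·t + 92 = 0  ⇒  m = (-81)² − 45·92 = 2421
m = 2421 > 0,  v_rel·d = -81 < 0  ⇒  outside

inside=no margin=2421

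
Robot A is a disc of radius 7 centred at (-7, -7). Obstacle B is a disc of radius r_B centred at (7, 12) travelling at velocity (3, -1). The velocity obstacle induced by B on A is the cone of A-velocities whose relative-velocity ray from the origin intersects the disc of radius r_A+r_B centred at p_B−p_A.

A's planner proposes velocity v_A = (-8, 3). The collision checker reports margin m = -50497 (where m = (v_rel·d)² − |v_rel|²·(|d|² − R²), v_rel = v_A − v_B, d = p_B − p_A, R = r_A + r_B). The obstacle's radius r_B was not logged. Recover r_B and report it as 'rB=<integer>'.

m = -50497
d = (14, 19);  v_rel = (-11, 4),  |v_rel|² = 137
v_rel×d = (-11)·(19) − (4)·(14) = -265
since m = R²·137 − (-265)²:  R² = (70225 + -50497) / 137 = 144
R = √144 = 12  ⇒  r_B = 12 − 7 = 5

rB=5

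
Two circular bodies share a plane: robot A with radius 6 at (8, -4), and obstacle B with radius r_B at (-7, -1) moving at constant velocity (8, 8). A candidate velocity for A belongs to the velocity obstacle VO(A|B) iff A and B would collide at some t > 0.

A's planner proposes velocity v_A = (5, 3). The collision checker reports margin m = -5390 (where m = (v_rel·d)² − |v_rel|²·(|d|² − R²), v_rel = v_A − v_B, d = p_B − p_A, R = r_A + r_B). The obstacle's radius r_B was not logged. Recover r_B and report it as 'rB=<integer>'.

m = -5390
d = (-15, 3);  v_rel = (-3, -5),  |v_rel|² = 34
v_rel×d = (-3)·(3) − (-5)·(-15) = -84
since m = R²·34 − (-84)²:  R² = (7056 + -5390) / 34 = 49
R = √49 = 7  ⇒  r_B = 7 − 6 = 1

rB=1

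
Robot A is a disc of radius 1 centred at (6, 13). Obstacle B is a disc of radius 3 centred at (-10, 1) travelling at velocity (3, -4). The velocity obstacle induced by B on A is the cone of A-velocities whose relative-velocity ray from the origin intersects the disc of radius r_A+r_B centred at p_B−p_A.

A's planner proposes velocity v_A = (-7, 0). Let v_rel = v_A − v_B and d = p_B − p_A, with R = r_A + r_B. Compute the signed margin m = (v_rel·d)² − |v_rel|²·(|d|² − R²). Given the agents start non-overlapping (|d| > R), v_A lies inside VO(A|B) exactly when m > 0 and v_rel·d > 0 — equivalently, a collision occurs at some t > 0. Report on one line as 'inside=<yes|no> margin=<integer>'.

d = (-16, -12),  |d|² = 400;  R = 1+3 = 4,  c = 400−4² = 384
v_rel = (-10, 4),  |v_rel|² = 116;  v_rel·d = (-10)·(-16) + (4)·(-12) = 112
116·t² − 224·t + 384 = 0  ⇒  m = 112² − 116·384 = -32000
m = -32000 < 0,  v_rel·d = 112 > 0  ⇒  outside

inside=no margin=-32000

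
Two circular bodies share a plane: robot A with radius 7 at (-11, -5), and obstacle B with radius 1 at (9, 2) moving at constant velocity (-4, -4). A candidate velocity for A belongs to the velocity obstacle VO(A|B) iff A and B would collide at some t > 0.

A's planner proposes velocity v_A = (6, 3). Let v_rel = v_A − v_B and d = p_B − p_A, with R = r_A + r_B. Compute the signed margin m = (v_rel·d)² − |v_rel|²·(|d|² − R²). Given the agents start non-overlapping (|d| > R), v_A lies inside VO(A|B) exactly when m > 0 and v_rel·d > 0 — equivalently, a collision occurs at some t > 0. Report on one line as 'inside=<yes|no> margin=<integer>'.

d = (20, 7),  |d|² = 449;  R = 7+1 = 8,  c = 449−8² = 385
v_rel = (10, 7),  |v_rel|² = 149;  v_rel·d = (10)·(20) + (7)·(7) = 249
149·t² − 498·t + 385 = 0  ⇒  m = 249² − 149·385 = 4636
m = 4636 > 0,  v_rel·d = 249 > 0  ⇒  inside

inside=yes margin=4636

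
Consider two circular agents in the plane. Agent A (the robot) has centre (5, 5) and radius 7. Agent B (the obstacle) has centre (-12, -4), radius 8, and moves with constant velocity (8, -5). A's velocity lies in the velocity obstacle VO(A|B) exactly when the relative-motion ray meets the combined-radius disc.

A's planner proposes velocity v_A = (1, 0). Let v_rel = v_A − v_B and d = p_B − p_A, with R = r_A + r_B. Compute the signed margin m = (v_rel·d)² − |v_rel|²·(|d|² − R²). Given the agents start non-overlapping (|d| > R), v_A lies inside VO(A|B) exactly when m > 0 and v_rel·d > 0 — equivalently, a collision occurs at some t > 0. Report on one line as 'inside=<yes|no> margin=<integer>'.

d = (-17, -9),  |d|² = 370;  R = 7+8 = 15,  c = 370−15² = 145
v_rel = (-7, 5),  |v_rel|² = 74;  v_rel·d = (-7)·(-17) + (5)·(-9) = 74
74·t² − 148·t + 145 = 0  ⇒  m = 74² − 74·145 = -5254
m = -5254 < 0,  v_rel·d = 74 > 0  ⇒  outside

inside=no margin=-5254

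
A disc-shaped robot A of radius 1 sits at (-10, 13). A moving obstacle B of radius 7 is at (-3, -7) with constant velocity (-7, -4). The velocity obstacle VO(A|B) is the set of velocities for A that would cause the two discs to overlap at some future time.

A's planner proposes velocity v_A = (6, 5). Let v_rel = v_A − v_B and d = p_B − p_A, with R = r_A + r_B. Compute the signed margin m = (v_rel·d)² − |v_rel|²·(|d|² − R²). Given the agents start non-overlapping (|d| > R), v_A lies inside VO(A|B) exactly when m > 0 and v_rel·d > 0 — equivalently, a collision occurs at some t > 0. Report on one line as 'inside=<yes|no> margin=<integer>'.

d = (7, -20),  |d|² = 449;  R = 1+7 = 8,  c = 449−8² = 385
v_rel = (13, 9),  |v_rel|² = 250;  v_rel·d = (13)·(7) + (9)·(-20) = -89
250·t² + 178·t + 385 = 0  ⇒  m = (-89)² − 250·385 = -88329
m = -88329 < 0,  v_rel·d = -89 < 0  ⇒  outside

inside=no margin=-88329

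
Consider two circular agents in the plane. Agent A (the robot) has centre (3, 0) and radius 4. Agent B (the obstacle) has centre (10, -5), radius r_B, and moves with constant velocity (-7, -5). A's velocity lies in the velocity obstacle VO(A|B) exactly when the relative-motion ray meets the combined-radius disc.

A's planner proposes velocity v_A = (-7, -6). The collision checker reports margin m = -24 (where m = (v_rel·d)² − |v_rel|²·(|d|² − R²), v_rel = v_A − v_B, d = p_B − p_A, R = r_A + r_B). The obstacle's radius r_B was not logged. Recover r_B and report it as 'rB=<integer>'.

m = -24
d = (7, -5);  v_rel = (0, -1),  |v_rel|² = 1
v_rel×d = (0)·(-5) − (-1)·(7) = 7
since m = R²·1 − 7²:  R² = (49 + -24) / 1 = 25
R = √25 = 5  ⇒  r_B = 5 − 4 = 1

rB=1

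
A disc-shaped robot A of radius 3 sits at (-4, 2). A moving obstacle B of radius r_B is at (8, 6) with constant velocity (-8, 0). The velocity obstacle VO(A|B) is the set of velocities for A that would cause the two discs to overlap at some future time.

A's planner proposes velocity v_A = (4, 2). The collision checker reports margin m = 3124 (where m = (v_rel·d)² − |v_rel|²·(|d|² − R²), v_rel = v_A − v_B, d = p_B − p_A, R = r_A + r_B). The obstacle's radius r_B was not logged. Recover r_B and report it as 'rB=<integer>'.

m = 3124
d = (12, 4);  v_rel = (12, 2),  |v_rel|² = 148
v_rel×d = (12)·(4) − (2)·(12) = 24
since m = R²·148 − 24²:  R² = (576 + 3124) / 148 = 25
R = √25 = 5  ⇒  r_B = 5 − 3 = 2

rB=2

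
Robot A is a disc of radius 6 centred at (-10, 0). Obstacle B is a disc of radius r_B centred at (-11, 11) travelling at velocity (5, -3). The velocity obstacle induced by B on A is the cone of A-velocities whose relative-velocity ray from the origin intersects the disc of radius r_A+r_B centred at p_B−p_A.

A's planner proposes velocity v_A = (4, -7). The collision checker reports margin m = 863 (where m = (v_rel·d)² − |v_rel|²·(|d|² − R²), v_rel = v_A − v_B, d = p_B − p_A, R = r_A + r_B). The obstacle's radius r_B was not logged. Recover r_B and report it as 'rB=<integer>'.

m = 863
d = (-1, 11);  v_rel = (-1, -4),  |v_rel|² = 17
v_rel×d = (-1)·(11) − (-4)·(-1) = -15
since m = R²·17 − (-15)²:  R² = (225 + 863) / 17 = 64
R = √64 = 8  ⇒  r_B = 8 − 6 = 2

rB=2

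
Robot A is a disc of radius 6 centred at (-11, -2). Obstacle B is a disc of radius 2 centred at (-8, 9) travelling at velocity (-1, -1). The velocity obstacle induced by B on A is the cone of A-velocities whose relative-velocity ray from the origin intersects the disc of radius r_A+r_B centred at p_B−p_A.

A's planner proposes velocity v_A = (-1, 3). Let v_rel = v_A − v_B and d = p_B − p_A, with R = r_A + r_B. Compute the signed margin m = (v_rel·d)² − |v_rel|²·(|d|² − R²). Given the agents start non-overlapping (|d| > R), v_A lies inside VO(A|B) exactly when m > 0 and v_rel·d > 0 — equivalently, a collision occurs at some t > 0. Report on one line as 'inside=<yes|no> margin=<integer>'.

d = (3, 11),  |d|² = 130;  R = 6+2 = 8,  c = 130−8² = 66
v_rel = (0, 4),  |v_rel|² = 16;  v_rel·d = (0)·(3) + (4)·(11) = 44
16·t² − 88·t + 66 = 0  ⇒  m = 44² − 16·66 = 880
m = 880 > 0,  v_rel·d = 44 > 0  ⇒  inside

inside=yes margin=880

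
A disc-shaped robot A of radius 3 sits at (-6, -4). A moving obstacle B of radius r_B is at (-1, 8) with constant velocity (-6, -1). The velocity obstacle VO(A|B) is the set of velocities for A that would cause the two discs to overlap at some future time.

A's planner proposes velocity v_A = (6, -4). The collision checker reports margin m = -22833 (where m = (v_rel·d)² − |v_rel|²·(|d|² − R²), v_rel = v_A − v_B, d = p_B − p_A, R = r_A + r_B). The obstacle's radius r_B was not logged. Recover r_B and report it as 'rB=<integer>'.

m = -22833
d = (5, 12);  v_rel = (12, -3),  |v_rel|² = 153
v_rel×d = (12)·(12) − (-3)·(5) = 159
since m = R²·153 − 159²:  R² = (25281 + -22833) / 153 = 16
R = √16 = 4  ⇒  r_B = 4 − 3 = 1

rB=1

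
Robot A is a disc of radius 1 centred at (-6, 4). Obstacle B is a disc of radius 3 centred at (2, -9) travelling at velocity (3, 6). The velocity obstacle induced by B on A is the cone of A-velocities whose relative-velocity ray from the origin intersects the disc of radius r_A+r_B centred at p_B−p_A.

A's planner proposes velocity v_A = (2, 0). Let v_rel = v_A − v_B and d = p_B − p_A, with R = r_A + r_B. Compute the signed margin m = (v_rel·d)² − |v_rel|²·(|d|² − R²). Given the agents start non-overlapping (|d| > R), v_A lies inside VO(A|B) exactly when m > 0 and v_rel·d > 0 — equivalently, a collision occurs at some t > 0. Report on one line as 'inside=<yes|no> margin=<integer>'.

d = (8, -13),  |d|² = 233;  R = 1+3 = 4,  c = 233−4² = 217
v_rel = (-1, -6),  |v_rel|² = 37;  v_rel·d = (-1)·(8) + (-6)·(-13) = 70
37·t² − 140·t + 217 = 0  ⇒  m = 70² − 37·217 = -3129
m = -3129 < 0,  v_rel·d = 70 > 0  ⇒  outside

inside=no margin=-3129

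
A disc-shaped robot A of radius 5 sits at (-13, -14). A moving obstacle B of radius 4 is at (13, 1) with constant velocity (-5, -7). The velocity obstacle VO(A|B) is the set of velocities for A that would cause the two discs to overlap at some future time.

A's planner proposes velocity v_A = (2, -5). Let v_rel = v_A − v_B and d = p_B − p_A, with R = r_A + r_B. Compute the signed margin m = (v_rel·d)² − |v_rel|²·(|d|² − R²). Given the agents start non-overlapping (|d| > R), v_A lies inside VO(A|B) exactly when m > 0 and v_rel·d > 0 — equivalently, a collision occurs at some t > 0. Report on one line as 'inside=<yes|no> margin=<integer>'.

d = (26, 15),  |d|² = 901;  R = 5+4 = 9,  c = 901−9² = 820
v_rel = (7, 2),  |v_rel|² = 53;  v_rel·d = (7)·(26) + (2)·(15) = 212
53·t² − 424·t + 820 = 0  ⇒  m = 212² − 53·820 = 1484
m = 1484 > 0,  v_rel·d = 212 > 0  ⇒  inside

inside=yes margin=1484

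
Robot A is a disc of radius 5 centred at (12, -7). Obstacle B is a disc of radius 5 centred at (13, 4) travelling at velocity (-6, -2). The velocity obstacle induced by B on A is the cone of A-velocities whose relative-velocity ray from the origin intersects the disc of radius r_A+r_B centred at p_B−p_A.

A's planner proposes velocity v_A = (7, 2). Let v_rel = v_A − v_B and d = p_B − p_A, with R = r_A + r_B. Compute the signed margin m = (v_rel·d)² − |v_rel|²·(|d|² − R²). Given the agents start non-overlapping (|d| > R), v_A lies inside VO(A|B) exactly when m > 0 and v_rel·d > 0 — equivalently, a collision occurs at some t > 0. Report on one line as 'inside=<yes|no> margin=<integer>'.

d = (1, 11),  |d|² = 122;  R = 5+5 = 10,  c = 122−10² = 22
v_rel = (13, 4),  |v_rel|² = 185;  v_rel·d = (13)·(1) + (4)·(11) = 57
185·t² − 114·t + 22 = 0  ⇒  m = 57² − 185·22 = -821
m = -821 < 0,  v_rel·d = 57 > 0  ⇒  outside

inside=no margin=-821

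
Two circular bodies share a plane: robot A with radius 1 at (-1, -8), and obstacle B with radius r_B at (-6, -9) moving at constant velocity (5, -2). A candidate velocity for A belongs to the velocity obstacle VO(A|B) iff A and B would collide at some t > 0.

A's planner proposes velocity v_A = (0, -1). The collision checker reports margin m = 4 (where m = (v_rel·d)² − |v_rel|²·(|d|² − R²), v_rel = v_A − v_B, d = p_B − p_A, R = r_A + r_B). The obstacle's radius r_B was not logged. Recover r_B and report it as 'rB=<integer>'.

m = 4
d = (-5, -1);  v_rel = (-5, 1),  |v_rel|² = 26
v_rel×d = (-5)·(-1) − (1)·(-5) = 10
since m = R²·26 − 10²:  R² = (100 + 4) / 26 = 4
R = √4 = 2  ⇒  r_B = 2 − 1 = 1

rB=1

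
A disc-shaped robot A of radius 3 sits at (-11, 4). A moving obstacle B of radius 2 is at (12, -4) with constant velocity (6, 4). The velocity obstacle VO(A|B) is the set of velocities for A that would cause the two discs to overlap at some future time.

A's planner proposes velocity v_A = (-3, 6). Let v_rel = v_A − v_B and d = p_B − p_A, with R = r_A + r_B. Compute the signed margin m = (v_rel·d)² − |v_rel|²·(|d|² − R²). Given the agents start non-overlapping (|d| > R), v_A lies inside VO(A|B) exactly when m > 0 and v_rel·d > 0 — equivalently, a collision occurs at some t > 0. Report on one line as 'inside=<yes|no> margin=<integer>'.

d = (23, -8),  |d|² = 593;  R = 3+2 = 5,  c = 593−5² = 568
v_rel = (-9, 2),  |v_rel|² = 85;  v_rel·d = (-9)·(23) + (2)·(-8) = -223
85·t² + 446·t + 568 = 0  ⇒  m = (-223)² − 85·568 = 1449
m = 1449 > 0,  v_rel·d = -223 < 0  ⇒  outside

inside=no margin=1449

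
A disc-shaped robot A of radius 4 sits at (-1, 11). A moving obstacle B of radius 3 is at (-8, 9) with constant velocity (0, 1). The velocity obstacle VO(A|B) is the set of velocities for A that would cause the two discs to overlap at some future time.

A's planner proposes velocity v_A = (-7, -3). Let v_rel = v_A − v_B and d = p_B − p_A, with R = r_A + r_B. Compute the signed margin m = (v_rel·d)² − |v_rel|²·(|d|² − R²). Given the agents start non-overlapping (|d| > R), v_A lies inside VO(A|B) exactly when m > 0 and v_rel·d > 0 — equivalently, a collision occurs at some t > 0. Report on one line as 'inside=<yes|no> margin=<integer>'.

d = (-7, -2),  |d|² = 53;  R = 4+3 = 7,  c = 53−7² = 4
v_rel = (-7, -4),  |v_rel|² = 65;  v_rel·d = (-7)·(-7) + (-4)·(-2) = 57
65·t² − 114·t + 4 = 0  ⇒  m = 57² − 65·4 = 2989
m = 2989 > 0,  v_rel·d = 57 > 0  ⇒  inside

inside=yes margin=2989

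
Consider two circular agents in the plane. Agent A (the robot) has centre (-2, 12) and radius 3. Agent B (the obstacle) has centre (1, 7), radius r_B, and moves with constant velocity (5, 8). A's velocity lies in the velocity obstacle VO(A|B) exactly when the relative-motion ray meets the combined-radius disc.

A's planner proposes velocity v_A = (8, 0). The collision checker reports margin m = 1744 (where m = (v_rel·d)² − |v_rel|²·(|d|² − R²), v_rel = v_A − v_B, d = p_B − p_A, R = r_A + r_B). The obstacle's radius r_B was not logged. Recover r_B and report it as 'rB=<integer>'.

m = 1744
d = (3, -5);  v_rel = (3, -8),  |v_rel|² = 73
v_rel×d = (3)·(-5) − (-8)·(3) = 9
since m = R²·73 − 9²:  R² = (81 + 1744) / 73 = 25
R = √25 = 5  ⇒  r_B = 5 − 3 = 2

rB=2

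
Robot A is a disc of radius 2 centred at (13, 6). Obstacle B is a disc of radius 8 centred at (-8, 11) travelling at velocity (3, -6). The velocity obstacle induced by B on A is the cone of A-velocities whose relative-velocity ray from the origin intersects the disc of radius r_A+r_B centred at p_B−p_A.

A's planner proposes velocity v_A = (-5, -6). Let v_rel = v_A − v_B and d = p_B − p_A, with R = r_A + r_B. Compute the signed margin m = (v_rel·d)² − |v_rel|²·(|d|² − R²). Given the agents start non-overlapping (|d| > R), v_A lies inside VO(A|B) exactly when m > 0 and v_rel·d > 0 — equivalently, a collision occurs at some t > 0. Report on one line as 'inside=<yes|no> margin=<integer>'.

d = (-21, 5),  |d|² = 466;  R = 2+8 = 10,  c = 466−10² = 366
v_rel = (-8, 0),  |v_rel|² = 64;  v_rel·d = (-8)·(-21) + (0)·(5) = 168
64·t² − 336·t + 366 = 0  ⇒  m = 168² − 64·366 = 4800
m = 4800 > 0,  v_rel·d = 168 > 0  ⇒  inside

inside=yes margin=4800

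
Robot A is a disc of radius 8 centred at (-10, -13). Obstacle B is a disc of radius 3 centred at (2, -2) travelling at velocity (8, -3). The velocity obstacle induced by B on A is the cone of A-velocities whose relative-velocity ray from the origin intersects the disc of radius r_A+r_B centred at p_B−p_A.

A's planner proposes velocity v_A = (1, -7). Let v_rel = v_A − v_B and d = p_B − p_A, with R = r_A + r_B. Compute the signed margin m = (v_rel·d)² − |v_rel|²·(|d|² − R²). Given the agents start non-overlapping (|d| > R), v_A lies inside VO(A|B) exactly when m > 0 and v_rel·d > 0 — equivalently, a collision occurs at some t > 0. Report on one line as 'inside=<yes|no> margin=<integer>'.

d = (12, 11),  |d|² = 265;  R = 8+3 = 11,  c = 265−11² = 144
v_rel = (-7, -4),  |v_rel|² = 65;  v_rel·d = (-7)·(12) + (-4)·(11) = -128
65·t² + 256·t + 144 = 0  ⇒  m = (-128)² − 65·144 = 7024
m = 7024 > 0,  v_rel·d = -128 < 0  ⇒  outside

inside=no margin=7024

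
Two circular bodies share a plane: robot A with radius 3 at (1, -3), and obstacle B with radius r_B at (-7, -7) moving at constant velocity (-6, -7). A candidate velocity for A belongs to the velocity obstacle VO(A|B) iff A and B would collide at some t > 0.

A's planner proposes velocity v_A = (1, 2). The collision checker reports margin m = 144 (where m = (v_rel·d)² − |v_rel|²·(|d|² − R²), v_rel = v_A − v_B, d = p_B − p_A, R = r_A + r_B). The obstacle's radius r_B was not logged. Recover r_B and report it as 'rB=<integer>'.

m = 144
d = (-8, -4);  v_rel = (7, 9),  |v_rel|² = 130
v_rel×d = (7)·(-4) − (9)·(-8) = 44
since m = R²·130 − 44²:  R² = (1936 + 144) / 130 = 16
R = √16 = 4  ⇒  r_B = 4 − 3 = 1

rB=1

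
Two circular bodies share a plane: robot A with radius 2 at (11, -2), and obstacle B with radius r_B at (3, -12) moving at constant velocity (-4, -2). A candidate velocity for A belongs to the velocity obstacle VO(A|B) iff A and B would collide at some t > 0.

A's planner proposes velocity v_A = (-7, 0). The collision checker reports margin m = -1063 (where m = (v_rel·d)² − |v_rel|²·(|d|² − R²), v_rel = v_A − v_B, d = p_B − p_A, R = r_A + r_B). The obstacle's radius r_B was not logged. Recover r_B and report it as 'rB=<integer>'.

m = -1063
d = (-8, -10);  v_rel = (-3, 2),  |v_rel|² = 13
v_rel×d = (-3)·(-10) − (2)·(-8) = 46
since m = R²·13 − 46²:  R² = (2116 + -1063) / 13 = 81
R = √81 = 9  ⇒  r_B = 9 − 2 = 7

rB=7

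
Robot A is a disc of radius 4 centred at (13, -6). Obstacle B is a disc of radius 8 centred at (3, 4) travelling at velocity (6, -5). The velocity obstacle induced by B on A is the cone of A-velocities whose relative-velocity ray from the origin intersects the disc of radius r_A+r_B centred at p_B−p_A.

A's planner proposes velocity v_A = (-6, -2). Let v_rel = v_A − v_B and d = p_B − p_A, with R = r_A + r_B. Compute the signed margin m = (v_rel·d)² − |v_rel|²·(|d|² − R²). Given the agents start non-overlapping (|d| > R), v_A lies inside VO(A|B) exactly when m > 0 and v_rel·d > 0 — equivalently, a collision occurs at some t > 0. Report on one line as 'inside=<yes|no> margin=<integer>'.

d = (-10, 10),  |d|² = 200;  R = 4+8 = 12,  c = 200−12² = 56
v_rel = (-12, 3),  |v_rel|² = 153;  v_rel·d = (-12)·(-10) + (3)·(10) = 150
153·t² − 300·t + 56 = 0  ⇒  m = 150² − 153·56 = 13932
m = 13932 > 0,  v_rel·d = 150 > 0  ⇒  inside

inside=yes margin=13932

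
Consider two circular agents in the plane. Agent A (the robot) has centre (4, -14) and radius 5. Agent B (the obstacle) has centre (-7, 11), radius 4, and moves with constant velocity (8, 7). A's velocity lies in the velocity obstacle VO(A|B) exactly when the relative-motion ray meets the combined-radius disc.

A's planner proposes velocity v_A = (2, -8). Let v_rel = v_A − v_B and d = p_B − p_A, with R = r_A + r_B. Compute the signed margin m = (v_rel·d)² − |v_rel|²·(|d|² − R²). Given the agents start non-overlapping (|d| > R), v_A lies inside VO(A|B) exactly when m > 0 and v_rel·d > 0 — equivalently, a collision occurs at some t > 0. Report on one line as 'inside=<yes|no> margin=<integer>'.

d = (-11, 25),  |d|² = 746;  R = 5+4 = 9,  c = 746−9² = 665
v_rel = (-6, -15),  |v_rel|² = 261;  v_rel·d = (-6)·(-11) + (-15)·(25) = -309
261·t² + 618·t + 665 = 0  ⇒  m = (-309)² − 261·665 = -78084
m = -78084 < 0,  v_rel·d = -309 < 0  ⇒  outside

inside=no margin=-78084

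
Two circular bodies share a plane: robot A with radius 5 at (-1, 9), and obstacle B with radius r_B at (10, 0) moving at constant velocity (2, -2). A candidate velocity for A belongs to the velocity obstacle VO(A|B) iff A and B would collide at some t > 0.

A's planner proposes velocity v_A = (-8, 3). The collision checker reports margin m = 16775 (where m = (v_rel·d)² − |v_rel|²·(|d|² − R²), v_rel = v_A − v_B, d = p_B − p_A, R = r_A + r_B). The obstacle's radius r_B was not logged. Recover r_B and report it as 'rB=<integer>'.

m = 16775
d = (11, -9);  v_rel = (-10, 5),  |v_rel|² = 125
v_rel×d = (-10)·(-9) − (5)·(11) = 35
since m = R²·125 − 35²:  R² = (1225 + 16775) / 125 = 144
R = √144 = 12  ⇒  r_B = 12 − 5 = 7

rB=7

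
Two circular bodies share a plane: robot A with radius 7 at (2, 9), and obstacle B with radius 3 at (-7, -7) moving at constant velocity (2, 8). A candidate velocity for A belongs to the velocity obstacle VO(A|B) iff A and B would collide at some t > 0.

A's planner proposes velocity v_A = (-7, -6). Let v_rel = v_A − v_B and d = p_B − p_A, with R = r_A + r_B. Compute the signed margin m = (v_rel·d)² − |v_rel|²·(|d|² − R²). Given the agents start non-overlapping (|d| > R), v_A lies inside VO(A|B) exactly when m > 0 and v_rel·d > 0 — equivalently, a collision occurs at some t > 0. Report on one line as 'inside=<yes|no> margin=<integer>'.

d = (-9, -16),  |d|² = 337;  R = 7+3 = 10,  c = 337−10² = 237
v_rel = (-9, -14),  |v_rel|² = 277;  v_rel·d = (-9)·(-9) + (-14)·(-16) = 305
277·t² − 610·t + 237 = 0  ⇒  m = 305² − 277·237 = 27376
m = 27376 > 0,  v_rel·d = 305 > 0  ⇒  inside

inside=yes margin=27376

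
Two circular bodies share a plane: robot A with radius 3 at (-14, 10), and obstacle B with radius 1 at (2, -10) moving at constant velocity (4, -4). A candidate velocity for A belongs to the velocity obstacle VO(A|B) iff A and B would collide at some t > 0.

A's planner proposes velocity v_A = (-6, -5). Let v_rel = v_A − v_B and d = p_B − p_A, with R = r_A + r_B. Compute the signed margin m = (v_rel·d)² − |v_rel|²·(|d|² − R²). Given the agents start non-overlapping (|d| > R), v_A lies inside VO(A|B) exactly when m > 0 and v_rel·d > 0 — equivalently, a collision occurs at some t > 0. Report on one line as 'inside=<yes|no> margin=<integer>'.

d = (16, -20),  |d|² = 656;  R = 3+1 = 4,  c = 656−4² = 640
v_rel = (-10, -1),  |v_rel|² = 101;  v_rel·d = (-10)·(16) + (-1)·(-20) = -140
101·t² + 280·t + 640 = 0  ⇒  m = (-140)² − 101·640 = -45040
m = -45040 < 0,  v_rel·d = -140 < 0  ⇒  outside

inside=no margin=-45040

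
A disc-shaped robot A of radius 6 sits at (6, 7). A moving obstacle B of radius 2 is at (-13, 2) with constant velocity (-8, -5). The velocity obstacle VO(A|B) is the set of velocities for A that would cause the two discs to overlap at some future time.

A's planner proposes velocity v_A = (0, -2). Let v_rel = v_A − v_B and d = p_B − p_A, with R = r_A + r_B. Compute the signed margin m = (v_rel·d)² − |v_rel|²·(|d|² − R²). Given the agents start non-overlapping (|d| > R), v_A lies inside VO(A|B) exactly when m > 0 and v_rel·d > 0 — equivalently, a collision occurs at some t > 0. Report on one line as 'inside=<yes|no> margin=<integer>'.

d = (-19, -5),  |d|² = 386;  R = 6+2 = 8,  c = 386−8² = 322
v_rel = (8, 3),  |v_rel|² = 73;  v_rel·d = (8)·(-19) + (3)·(-5) = -167
73·t² + 334·t + 322 = 0  ⇒  m = (-167)² − 73·322 = 4383
m = 4383 > 0,  v_rel·d = -167 < 0  ⇒  outside

inside=no margin=4383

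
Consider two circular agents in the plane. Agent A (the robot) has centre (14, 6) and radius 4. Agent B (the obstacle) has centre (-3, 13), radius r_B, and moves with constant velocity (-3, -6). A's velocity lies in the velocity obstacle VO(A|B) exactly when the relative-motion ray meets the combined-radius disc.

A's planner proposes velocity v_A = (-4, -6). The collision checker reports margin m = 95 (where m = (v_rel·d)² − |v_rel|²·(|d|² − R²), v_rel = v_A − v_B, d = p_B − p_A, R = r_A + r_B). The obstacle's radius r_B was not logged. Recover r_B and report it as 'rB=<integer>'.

m = 95
d = (-17, 7);  v_rel = (-1, 0),  |v_rel|² = 1
v_rel×d = (-1)·(7) − (0)·(-17) = -7
since m = R²·1 − (-7)²:  R² = (49 + 95) / 1 = 144
R = √144 = 12  ⇒  r_B = 12 − 4 = 8

rB=8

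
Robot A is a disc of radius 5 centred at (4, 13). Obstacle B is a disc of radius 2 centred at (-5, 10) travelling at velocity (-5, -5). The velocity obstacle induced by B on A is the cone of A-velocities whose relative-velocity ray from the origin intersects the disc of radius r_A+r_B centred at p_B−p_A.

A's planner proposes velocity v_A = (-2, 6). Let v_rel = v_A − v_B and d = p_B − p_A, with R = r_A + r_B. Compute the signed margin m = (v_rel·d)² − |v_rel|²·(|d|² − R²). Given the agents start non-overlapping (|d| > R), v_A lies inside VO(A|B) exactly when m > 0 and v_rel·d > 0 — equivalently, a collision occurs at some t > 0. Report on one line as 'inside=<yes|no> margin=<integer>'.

d = (-9, -3),  |d|² = 90;  R = 5+2 = 7,  c = 90−7² = 41
v_rel = (3, 11),  |v_rel|² = 130;  v_rel·d = (3)·(-9) + (11)·(-3) = -60
130·t² + 120·t + 41 = 0  ⇒  m = (-60)² − 130·41 = -1730
m = -1730 < 0,  v_rel·d = -60 < 0  ⇒  outside

inside=no margin=-1730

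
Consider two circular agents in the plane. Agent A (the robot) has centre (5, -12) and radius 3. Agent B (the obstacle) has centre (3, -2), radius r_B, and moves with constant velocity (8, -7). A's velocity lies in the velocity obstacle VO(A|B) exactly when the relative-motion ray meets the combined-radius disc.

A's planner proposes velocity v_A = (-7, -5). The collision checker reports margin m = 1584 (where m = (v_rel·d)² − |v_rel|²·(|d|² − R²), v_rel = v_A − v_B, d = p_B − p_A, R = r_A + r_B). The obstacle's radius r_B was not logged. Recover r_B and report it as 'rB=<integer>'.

m = 1584
d = (-2, 10);  v_rel = (-15, 2),  |v_rel|² = 229
v_rel×d = (-15)·(10) − (2)·(-2) = -146
since m = R²·229 − (-146)²:  R² = (21316 + 1584) / 229 = 100
R = √100 = 10  ⇒  r_B = 10 − 3 = 7

rB=7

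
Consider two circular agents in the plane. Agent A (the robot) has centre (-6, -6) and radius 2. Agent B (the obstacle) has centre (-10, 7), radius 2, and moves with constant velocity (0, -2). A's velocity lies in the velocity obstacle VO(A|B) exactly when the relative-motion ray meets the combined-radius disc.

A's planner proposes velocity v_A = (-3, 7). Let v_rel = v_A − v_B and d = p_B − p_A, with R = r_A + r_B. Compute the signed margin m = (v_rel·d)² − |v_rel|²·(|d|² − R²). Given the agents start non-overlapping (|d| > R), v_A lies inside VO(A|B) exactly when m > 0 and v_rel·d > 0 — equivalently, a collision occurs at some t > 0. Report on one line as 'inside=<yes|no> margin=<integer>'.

d = (-4, 13),  |d|² = 185;  R = 2+2 = 4,  c = 185−4² = 169
v_rel = (-3, 9),  |v_rel|² = 90;  v_rel·d = (-3)·(-4) + (9)·(13) = 129
90·t² − 258·t + 169 = 0  ⇒  m = 129² − 90·169 = 1431
m = 1431 > 0,  v_rel·d = 129 > 0  ⇒  inside

inside=yes margin=1431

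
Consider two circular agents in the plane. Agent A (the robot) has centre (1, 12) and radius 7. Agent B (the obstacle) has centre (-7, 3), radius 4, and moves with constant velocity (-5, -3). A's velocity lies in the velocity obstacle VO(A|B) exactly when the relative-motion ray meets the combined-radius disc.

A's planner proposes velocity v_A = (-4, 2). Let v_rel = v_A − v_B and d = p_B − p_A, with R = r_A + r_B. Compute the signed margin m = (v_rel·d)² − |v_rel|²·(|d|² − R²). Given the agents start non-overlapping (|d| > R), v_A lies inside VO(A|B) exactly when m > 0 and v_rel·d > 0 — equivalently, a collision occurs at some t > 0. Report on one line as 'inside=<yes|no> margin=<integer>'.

d = (-8, -9),  |d|² = 145;  R = 7+4 = 11,  c = 145−11² = 24
v_rel = (1, 5),  |v_rel|² = 26;  v_rel·d = (1)·(-8) + (5)·(-9) = -53
26·t² + 106·t + 24 = 0  ⇒  m = (-53)² − 26·24 = 2185
m = 2185 > 0,  v_rel·d = -53 < 0  ⇒  outside

inside=no margin=2185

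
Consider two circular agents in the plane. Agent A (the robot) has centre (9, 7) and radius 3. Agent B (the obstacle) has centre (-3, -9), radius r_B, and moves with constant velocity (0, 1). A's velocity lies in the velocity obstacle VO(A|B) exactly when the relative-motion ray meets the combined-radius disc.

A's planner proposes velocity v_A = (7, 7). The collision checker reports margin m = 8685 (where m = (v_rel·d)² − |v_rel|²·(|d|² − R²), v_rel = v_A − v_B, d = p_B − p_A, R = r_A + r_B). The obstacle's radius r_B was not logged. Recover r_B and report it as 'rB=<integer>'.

m = 8685
d = (-12, -16);  v_rel = (7, 6),  |v_rel|² = 85
v_rel×d = (7)·(-16) − (6)·(-12) = -40
since m = R²·85 − (-40)²:  R² = (1600 + 8685) / 85 = 121
R = √121 = 11  ⇒  r_B = 11 − 3 = 8

rB=8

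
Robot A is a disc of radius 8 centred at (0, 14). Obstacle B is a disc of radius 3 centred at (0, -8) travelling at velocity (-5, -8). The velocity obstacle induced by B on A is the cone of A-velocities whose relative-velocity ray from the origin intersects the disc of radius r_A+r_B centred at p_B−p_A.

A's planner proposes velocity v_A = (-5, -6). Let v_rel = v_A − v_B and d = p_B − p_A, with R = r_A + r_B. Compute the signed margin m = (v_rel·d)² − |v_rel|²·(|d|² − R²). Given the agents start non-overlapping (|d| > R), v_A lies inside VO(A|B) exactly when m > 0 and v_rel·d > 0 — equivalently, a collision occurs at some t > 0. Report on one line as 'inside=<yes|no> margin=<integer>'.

d = (0, -22),  |d|² = 484;  R = 8+3 = 11,  c = 484−11² = 363
v_rel = (0, 2),  |v_rel|² = 4;  v_rel·d = (0)·(0) + (2)·(-22) = -44
4·t² + 88·t + 363 = 0  ⇒  m = (-44)² − 4·363 = 484
m = 484 > 0,  v_rel·d = -44 < 0  ⇒  outside

inside=no margin=484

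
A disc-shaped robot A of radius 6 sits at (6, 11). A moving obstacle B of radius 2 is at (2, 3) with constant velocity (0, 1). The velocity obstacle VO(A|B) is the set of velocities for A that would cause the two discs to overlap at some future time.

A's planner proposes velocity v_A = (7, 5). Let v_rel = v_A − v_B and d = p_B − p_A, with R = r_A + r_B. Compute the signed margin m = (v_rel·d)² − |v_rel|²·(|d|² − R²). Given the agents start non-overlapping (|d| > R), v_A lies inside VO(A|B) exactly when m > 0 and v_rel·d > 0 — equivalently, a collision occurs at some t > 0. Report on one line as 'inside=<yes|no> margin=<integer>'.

d = (-4, -8),  |d|² = 80;  R = 6+2 = 8,  c = 80−8² = 16
v_rel = (7, 4),  |v_rel|² = 65;  v_rel·d = (7)·(-4) + (4)·(-8) = -60
65·t² + 120·t + 16 = 0  ⇒  m = (-60)² − 65·16 = 2560
m = 2560 > 0,  v_rel·d = -60 < 0  ⇒  outside

inside=no margin=2560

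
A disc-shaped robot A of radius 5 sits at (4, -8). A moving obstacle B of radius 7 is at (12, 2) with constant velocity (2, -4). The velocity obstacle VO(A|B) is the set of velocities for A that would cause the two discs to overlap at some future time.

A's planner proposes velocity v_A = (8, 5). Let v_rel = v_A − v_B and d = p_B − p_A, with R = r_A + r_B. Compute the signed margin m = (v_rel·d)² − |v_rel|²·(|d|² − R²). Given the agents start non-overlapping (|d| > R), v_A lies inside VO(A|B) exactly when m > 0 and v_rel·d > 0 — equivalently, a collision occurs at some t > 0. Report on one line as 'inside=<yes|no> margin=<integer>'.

d = (8, 10),  |d|² = 164;  R = 5+7 = 12,  c = 164−12² = 20
v_rel = (6, 9),  |v_rel|² = 117;  v_rel·d = (6)·(8) + (9)·(10) = 138
117·t² − 276·t + 20 = 0  ⇒  m = 138² − 117·20 = 16704
m = 16704 > 0,  v_rel·d = 138 > 0  ⇒  inside

inside=yes margin=16704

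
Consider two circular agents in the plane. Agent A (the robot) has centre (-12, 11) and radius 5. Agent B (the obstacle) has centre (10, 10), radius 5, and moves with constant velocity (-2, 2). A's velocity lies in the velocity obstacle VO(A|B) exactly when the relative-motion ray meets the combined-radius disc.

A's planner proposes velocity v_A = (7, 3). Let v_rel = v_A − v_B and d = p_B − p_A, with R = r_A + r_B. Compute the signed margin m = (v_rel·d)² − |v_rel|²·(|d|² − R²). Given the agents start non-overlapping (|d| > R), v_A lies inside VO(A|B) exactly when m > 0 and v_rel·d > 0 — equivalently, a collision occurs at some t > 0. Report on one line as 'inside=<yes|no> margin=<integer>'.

d = (22, -1),  |d|² = 485;  R = 5+5 = 10,  c = 485−10² = 385
v_rel = (9, 1),  |v_rel|² = 82;  v_rel·d = (9)·(22) + (1)·(-1) = 197
82·t² − 394·t + 385 = 0  ⇒  m = 197² − 82·385 = 7239
m = 7239 > 0,  v_rel·d = 197 > 0  ⇒  inside

inside=yes margin=7239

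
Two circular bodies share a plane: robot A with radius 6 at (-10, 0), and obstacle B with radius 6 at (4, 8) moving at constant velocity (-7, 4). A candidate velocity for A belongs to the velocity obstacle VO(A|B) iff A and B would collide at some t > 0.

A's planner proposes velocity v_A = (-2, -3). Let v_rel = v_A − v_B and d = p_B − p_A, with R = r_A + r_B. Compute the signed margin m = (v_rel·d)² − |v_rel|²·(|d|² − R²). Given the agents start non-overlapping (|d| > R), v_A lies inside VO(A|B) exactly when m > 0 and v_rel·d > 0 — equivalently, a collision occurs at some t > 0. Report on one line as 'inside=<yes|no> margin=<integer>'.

d = (14, 8),  |d|² = 260;  R = 6+6 = 12,  c = 260−12² = 116
v_rel = (5, -7),  |v_rel|² = 74;  v_rel·d = (5)·(14) + (-7)·(8) = 14
74·t² − 28·t + 116 = 0  ⇒  m = 14² − 74·116 = -8388
m = -8388 < 0,  v_rel·d = 14 > 0  ⇒  outside

inside=no margin=-8388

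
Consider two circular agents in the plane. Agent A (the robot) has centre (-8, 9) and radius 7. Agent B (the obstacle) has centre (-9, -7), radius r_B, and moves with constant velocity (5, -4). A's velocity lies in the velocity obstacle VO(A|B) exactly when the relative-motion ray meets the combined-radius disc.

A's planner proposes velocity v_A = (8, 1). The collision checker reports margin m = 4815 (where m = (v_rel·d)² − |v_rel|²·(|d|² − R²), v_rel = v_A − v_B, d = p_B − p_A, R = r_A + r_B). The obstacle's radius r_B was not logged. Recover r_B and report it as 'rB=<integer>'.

m = 4815
d = (-1, -16);  v_rel = (3, 5),  |v_rel|² = 34
v_rel×d = (3)·(-16) − (5)·(-1) = -43
since m = R²·34 − (-43)²:  R² = (1849 + 4815) / 34 = 196
R = √196 = 14  ⇒  r_B = 14 − 7 = 7

rB=7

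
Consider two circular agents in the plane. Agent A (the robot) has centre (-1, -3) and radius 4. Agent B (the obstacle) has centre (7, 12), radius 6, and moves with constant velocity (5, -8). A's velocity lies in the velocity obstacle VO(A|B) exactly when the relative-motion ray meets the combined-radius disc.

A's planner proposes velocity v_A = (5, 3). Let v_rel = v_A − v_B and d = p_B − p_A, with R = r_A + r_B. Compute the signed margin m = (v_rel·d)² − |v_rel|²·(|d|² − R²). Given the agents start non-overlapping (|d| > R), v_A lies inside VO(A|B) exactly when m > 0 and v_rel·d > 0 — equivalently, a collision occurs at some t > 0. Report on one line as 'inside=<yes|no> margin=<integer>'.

d = (8, 15),  |d|² = 289;  R = 4+6 = 10,  c = 289−10² = 189
v_rel = (0, 11),  |v_rel|² = 121;  v_rel·d = (0)·(8) + (11)·(15) = 165
121·t² − 330·t + 189 = 0  ⇒  m = 165² − 121·189 = 4356
m = 4356 > 0,  v_rel·d = 165 > 0  ⇒  inside

inside=yes margin=4356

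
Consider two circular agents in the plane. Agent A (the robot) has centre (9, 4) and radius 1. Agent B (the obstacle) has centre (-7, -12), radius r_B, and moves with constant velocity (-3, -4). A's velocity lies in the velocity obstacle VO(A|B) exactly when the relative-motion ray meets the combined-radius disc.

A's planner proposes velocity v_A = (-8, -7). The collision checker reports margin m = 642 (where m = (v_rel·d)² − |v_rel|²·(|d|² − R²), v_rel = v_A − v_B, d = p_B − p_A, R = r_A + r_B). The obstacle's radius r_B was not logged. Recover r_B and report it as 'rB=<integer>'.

m = 642
d = (-16, -16);  v_rel = (-5, -3),  |v_rel|² = 34
v_rel×d = (-5)·(-16) − (-3)·(-16) = 32
since m = R²·34 − 32²:  R² = (1024 + 642) / 34 = 49
R = √49 = 7  ⇒  r_B = 7 − 1 = 6

rB=6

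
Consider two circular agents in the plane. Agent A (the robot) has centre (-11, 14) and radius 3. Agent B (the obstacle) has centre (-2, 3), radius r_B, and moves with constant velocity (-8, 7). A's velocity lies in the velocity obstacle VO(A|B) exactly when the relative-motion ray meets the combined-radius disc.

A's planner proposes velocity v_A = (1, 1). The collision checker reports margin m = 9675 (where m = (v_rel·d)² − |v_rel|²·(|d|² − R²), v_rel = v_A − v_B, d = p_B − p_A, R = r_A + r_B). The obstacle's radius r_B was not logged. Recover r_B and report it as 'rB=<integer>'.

m = 9675
d = (9, -11);  v_rel = (9, -6),  |v_rel|² = 117
v_rel×d = (9)·(-11) − (-6)·(9) = -45
since m = R²·117 − (-45)²:  R² = (2025 + 9675) / 117 = 100
R = √100 = 10  ⇒  r_B = 10 − 3 = 7

rB=7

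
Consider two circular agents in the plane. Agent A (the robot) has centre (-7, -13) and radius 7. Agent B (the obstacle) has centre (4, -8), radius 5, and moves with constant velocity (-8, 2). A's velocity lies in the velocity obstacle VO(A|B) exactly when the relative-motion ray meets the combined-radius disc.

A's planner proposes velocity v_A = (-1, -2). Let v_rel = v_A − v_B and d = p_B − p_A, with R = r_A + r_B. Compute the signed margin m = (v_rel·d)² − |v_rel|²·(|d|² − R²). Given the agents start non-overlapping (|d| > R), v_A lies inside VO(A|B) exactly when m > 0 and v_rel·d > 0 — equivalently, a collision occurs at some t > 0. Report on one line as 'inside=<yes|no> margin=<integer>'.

d = (11, 5),  |d|² = 146;  R = 7+5 = 12,  c = 146−12² = 2
v_rel = (7, -4),  |v_rel|² = 65;  v_rel·d = (7)·(11) + (-4)·(5) = 57
65·t² − 114·t + 2 = 0  ⇒  m = 57² − 65·2 = 3119
m = 3119 > 0,  v_rel·d = 57 > 0  ⇒  inside

inside=yes margin=3119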